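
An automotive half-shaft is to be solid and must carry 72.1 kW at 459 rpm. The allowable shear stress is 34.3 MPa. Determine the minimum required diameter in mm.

ω = 2π·459/60 = 48.07 rad/s, so T = P/ω = 72.1×10³ / 48.07 = 1500 N·m.
For a solid shaft τ_max = 16T/(πd³), so d = (16T/(π τ_allow))^(1/3) = (16·1500/(π·3.43×10^7))^(1/3) = 0.06062 m.

60.6 mm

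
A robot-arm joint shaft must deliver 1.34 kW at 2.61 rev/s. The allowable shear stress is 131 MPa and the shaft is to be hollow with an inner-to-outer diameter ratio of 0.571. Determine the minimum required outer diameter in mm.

15.3 mm

ω = 2π·2.61 = 16.40 rad/s, so T = P/ω = 1.34×10³ / 16.40 = 81.71 N·m.
For a hollow shaft with d_i/d_o = 0.571: τ_max = 16T/(π d_o³ (1−k⁴)), so d_o = [16T/(π τ_allow (1−k⁴))]^(1/3) = [16·81.71/(π·1.31×10^8·0.8937)]^(1/3) = 0.01526 m.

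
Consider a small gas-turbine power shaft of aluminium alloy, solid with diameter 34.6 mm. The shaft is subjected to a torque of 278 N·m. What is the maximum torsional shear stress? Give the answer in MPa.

J = πd⁴/32 = π(0.0346)⁴/32 = 1.407×10^-7 m⁴.
τ_max = T·r/J = 278.0 × 0.0173 / 1.407×10^-7 = 3.418×10^7 Pa.

34.2 MPa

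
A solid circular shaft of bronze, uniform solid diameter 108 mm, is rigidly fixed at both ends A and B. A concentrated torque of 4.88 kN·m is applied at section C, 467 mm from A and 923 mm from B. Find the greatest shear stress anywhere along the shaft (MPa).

With uniform GJ and both ends fixed, compatibility θ_AC = θ_CB gives T_A·a = T_B·b, together with T_A + T_B = T₀.
T_A = T₀·b/(a+b) = 4880·923/1390 = 3240 N·m; T_B = 1640 N·m.
τ in each portion: τ_AC = 1.31×10^7 Pa, τ_CB = 6.63×10^6 Pa; maximum is in AC.
τ_max = T_AC·r/J = 3240·0.0540/1.34×10^-5 = 1.310×10^7 Pa.

13.1 MPa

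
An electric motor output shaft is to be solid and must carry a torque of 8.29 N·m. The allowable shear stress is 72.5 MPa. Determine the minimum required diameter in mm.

8.35 mm

For a solid shaft τ_max = 16T/(πd³), so d = (16T/(π τ_allow))^(1/3) = (16·8.290/(π·7.25×10^7))^(1/3) = 0.008351 m.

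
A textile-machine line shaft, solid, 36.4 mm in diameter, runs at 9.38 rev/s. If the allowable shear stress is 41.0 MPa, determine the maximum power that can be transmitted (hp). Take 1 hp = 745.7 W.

30.7 hp

J = πd⁴/32 = π(0.0364)⁴/32 = 1.723×10^-7 m⁴.
T_max = τ_allow·J/r = 4.10×10^7 × 1.723×10^-7 / 0.0182 = 388.3 N·m.
ω = 2π·9.38 = 58.94 rad/s, so P_max = T_max·ω = 2.288×10^4 W.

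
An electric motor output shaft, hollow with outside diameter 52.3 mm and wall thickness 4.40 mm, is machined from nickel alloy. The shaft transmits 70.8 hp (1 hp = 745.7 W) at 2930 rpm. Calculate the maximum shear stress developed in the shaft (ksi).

ω = 2π·2930/60 = 306.8 rad/s, so T = P/ω = 70.8×745.7 / 306.8 = 172.1 N·m.
J = π(d_o⁴ − d_i⁴)/32 = π(0.0523⁴ − 0.0435⁴)/32 = 3.830×10^-7 m⁴.
τ_max = T·r/J = 172.1 × 0.0261 / 3.830×10^-7 = 1.175×10^7 Pa.

1.70 ksi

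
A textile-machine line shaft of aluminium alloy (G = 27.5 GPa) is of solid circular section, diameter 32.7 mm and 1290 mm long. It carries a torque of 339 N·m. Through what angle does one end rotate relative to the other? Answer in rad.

J = πd⁴/32 = π(0.0327)⁴/32 = 1.123×10^-7 m⁴.
θ = T·L/(G·J) = 339.0 × 1.29 / (27.5×10⁹ × 1.123×10^-7) = 0.1417 rad.

0.142 rad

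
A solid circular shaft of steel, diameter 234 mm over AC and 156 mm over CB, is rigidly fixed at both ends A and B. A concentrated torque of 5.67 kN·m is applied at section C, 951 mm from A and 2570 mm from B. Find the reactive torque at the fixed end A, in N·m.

Compatibility: T_A·a/J_AC = T_B·b/J_CB with T_A + T_B = T₀.
J_AC = 2.94×10^-4 m⁴, J_CB = 5.81×10^-5 m⁴, so T_A = T₀·(J_AC/a)/((J_AC/a)+(J_CB/b)) = 5284 N·m, T_B = 386.2 N·m.

5280 N·m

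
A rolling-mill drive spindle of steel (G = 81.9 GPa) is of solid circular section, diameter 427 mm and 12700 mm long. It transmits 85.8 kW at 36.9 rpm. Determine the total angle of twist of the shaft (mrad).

ω = 2π·36.9/60 = 3.864 rad/s, so T = P/ω = 85.8×10³ / 3.864 = 22200 N·m.
J = πd⁴/32 = π(0.427)⁴/32 = 3.264×10^-3 m⁴.
θ = T·L/(G·J) = 22200 × 12.7 / (81.9×10⁹ × 3.264×10^-3) = 1.055×10^-3 rad.

1.05 mrad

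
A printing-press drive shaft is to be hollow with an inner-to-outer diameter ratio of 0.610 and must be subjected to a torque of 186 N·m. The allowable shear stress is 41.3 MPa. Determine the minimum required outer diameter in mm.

29.9 mm

For a hollow shaft with d_i/d_o = 0.610: τ_max = 16T/(π d_o³ (1−k⁴)), so d_o = [16T/(π τ_allow (1−k⁴))]^(1/3) = [16·186.0/(π·4.13×10^7·0.8615)]^(1/3) = 0.02986 m.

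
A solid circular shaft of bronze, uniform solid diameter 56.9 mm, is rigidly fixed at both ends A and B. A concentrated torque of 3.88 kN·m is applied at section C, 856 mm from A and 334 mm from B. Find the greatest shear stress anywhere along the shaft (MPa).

77.2 MPa

With uniform GJ and both ends fixed, compatibility θ_AC = θ_CB gives T_A·a = T_B·b, together with T_A + T_B = T₀.
T_A = T₀·b/(a+b) = 3880·334/1190 = 1089 N·m; T_B = 2791 N·m.
τ in each portion: τ_AC = 3.01×10^7 Pa, τ_CB = 7.72×10^7 Pa; maximum is in CB.
τ_max = T_CB·r/J = 2791·0.0284/1.03×10^-6 = 7.716×10^7 Pa.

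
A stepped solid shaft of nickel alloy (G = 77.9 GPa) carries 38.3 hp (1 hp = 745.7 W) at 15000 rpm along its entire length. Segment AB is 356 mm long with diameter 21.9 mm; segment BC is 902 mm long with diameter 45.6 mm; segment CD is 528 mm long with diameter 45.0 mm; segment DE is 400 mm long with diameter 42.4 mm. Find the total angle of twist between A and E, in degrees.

0.274°

ω = 2π·15000/60 = 1571 rad/s, so T = P/ω = 38.3×745.7 / 1571 = 18.18 N·m.
J_AB = π(0.0219)⁴/32 = 2.26×10^-8 m⁴; J_BC = π(0.0456)⁴/32 = 4.24×10^-7 m⁴; J_CD = π(0.0450)⁴/32 = 4.03×10^-7 m⁴; J_DE = π(0.0424)⁴/32 = 3.17×10^-7 m⁴.
θ = (T/G)·Σ L_i/J_i = (18.18/77.9×10⁹)·(0.356/2.26×10^-8 + 0.902/4.24×10^-7 + 0.528/4.03×10^-7 + 0.400/3.17×10^-7) = 4.776×10^-3 rad.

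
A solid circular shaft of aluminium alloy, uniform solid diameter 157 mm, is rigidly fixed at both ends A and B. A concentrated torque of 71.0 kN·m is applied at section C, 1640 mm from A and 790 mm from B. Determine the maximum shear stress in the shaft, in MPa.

63.1 MPa

With uniform GJ and both ends fixed, compatibility θ_AC = θ_CB gives T_A·a = T_B·b, together with T_A + T_B = T₀.
T_A = T₀·b/(a+b) = 71000·790/2430 = 23080 N·m; T_B = 47920 N·m.
τ in each portion: τ_AC = 3.04×10^7 Pa, τ_CB = 6.31×10^7 Pa; maximum is in CB.
τ_max = T_CB·r/J = 47920·0.0785/5.96×10^-5 = 6.306×10^7 Pa.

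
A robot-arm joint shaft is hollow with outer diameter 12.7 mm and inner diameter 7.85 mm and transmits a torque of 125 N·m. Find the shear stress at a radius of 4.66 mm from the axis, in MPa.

J = π(d_o⁴ − d_i⁴)/32 = π(0.0127⁴ − 0.00785⁴)/32 = 2.181×10^-9 m⁴.
Shear stress varies linearly with radius: τ = T·r/J = 125.0 × 0.00466 / 2.181×10^-9 = 2.671×10^8 Pa.

267 MPa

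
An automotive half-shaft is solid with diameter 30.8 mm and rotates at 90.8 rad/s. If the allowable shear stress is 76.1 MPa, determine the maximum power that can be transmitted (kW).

J = πd⁴/32 = π(0.0308)⁴/32 = 8.835×10^-8 m⁴.
T_max = τ_allow·J/r = 7.61×10^7 × 8.835×10^-8 / 0.0154 = 436.6 N·m.
ω = 90.8 rad/s, so P_max = T_max·ω = 3.964×10^4 W.

39.6 kW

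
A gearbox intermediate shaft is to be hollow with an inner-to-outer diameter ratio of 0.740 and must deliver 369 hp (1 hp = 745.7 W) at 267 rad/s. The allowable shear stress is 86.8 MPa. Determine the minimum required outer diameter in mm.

44.2 mm

ω = 267 rad/s, so T = P/ω = 369×745.7 / 267.0 = 1031 N·m.
For a hollow shaft with d_i/d_o = 0.740: τ_max = 16T/(π d_o³ (1−k⁴)), so d_o = [16T/(π τ_allow (1−k⁴))]^(1/3) = [16·1031/(π·8.68×10^7·0.7001)]^(1/3) = 0.04420 m.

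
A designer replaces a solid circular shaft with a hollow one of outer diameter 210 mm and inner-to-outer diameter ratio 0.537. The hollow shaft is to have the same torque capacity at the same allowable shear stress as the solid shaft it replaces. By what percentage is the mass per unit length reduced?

24.6 %

Equal τ_max and T ⇒ the solid shaft needs d_s³ = d_o³(1−k⁴), so d_s = 210·(1−0.537⁴)^(1/3) = 204.0 mm.
Area ratio A_h/A_s = d_o²(1−k²)/d_s² = (1−k²)/(1−k⁴)^(2/3) = 0.7540.
Mass saving = 1 − 0.7540 = 24.6 %.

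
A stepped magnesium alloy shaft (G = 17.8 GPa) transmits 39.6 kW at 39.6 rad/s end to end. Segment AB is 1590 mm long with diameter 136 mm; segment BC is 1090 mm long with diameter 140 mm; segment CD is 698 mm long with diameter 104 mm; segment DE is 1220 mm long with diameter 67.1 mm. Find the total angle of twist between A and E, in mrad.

ω = 39.6 rad/s, so T = P/ω = 39.6×10³ / 39.60 = 1000 N·m.
J_AB = π(0.136)⁴/32 = 3.36×10^-5 m⁴; J_BC = π(0.140)⁴/32 = 3.77×10^-5 m⁴; J_CD = π(0.104)⁴/32 = 1.15×10^-5 m⁴; J_DE = π(0.0671)⁴/32 = 1.99×10^-6 m⁴.
θ = (T/G)·Σ L_i/J_i = (1000/17.8×10⁹)·(1.59/3.36×10^-5 + 1.09/3.77×10^-5 + 0.698/1.15×10^-5 + 1.22/1.99×10^-6) = 0.04214 rad.

42.1 mrad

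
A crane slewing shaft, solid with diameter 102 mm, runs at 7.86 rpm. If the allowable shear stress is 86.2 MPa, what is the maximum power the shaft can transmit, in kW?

J = πd⁴/32 = π(0.102)⁴/32 = 1.063×10^-5 m⁴.
T_max = τ_allow·J/r = 8.62×10^7 × 1.063×10^-5 / 0.0510 = 17960 N·m.
ω = 2π·7.86/60 = 0.8231 rad/s, so P_max = T_max·ω = 1.478×10^4 W.

14.8 kW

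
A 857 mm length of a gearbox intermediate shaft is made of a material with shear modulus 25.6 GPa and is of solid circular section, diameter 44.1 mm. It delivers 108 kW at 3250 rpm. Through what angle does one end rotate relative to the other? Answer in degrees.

ω = 2π·3250/60 = 340.3 rad/s, so T = P/ω = 108×10³ / 340.3 = 317.3 N·m.
J = πd⁴/32 = π(0.0441)⁴/32 = 3.713×10^-7 m⁴.
θ = T·L/(G·J) = 317.3 × 0.857 / (25.6×10⁹ × 3.713×10^-7) = 0.02861 rad.

1.64°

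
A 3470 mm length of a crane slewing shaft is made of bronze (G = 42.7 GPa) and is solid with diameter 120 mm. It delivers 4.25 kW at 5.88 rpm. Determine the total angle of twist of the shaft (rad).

0.0276 rad

ω = 2π·5.88/60 = 0.6158 rad/s, so T = P/ω = 4.25×10³ / 0.6158 = 6902 N·m.
J = πd⁴/32 = π(0.120)⁴/32 = 2.036×10^-5 m⁴.
θ = T·L/(G·J) = 6902 × 3.47 / (42.7×10⁹ × 2.036×10^-5) = 0.02755 rad.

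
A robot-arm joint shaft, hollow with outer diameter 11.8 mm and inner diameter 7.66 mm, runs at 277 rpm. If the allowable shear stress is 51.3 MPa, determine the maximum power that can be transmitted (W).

J = π(d_o⁴ − d_i⁴)/32 = π(0.0118⁴ − 0.00766⁴)/32 = 1.565×10^-9 m⁴.
T_max = τ_allow·J/r = 5.13×10^7 × 1.565×10^-9 / 0.00590 = 13.61 N·m.
ω = 2π·277/60 = 29.01 rad/s, so P_max = T_max·ω = 394.8 W.

395 W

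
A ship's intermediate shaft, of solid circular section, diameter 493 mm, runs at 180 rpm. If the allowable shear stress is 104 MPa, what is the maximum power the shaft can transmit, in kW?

J = πd⁴/32 = π(0.493)⁴/32 = 5.799×10^-3 m⁴.
T_max = τ_allow·J/r = 1.04×10^8 × 5.799×10^-3 / 0.246 = 2.447e6 N·m.
ω = 2π·180/60 = 18.85 rad/s, so P_max = T_max·ω = 4.612×10^7 W.

46100 kW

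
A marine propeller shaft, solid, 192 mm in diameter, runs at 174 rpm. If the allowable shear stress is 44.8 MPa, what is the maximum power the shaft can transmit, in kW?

J = πd⁴/32 = π(0.192)⁴/32 = 1.334×10^-4 m⁴.
T_max = τ_allow·J/r = 4.48×10^7 × 1.334×10^-4 / 0.0960 = 62260 N·m.
ω = 2π·174/60 = 18.22 rad/s, so P_max = T_max·ω = 1.134×10^6 W.

1130 kW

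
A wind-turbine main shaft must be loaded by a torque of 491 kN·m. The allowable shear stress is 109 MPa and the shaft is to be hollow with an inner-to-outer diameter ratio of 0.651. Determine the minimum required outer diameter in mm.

304 mm

For a hollow shaft with d_i/d_o = 0.651: τ_max = 16T/(π d_o³ (1−k⁴)), so d_o = [16T/(π τ_allow (1−k⁴))]^(1/3) = [16·491000/(π·1.09×10^8·0.8204)]^(1/3) = 0.3035 m.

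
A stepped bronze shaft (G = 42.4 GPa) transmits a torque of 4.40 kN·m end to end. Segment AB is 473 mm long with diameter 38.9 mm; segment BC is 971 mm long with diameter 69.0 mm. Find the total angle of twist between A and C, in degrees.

J_AB = π(0.0389)⁴/32 = 2.25×10^-7 m⁴; J_BC = π(0.0690)⁴/32 = 2.23×10^-6 m⁴.
θ = (T/G)·Σ L_i/J_i = (4400/42.4×10⁹)·(0.473/2.25×10^-7 + 0.971/2.23×10^-6) = 0.2636 rad.

15.1°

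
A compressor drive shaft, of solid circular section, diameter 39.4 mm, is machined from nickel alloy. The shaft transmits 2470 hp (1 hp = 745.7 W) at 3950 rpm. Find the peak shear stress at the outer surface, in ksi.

ω = 2π·3950/60 = 413.6 rad/s, so T = P/ω = 2470×745.7 / 413.6 = 4453 N·m.
J = πd⁴/32 = π(0.0394)⁴/32 = 2.366×10^-7 m⁴.
τ_max = T·r/J = 4453 × 0.0197 / 2.366×10^-7 = 3.708×10^8 Pa.

53.8 ksi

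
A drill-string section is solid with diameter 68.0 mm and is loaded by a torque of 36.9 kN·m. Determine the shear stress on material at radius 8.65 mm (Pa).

J = πd⁴/32 = π(0.0680)⁴/32 = 2.099×10^-6 m⁴.
Shear stress varies linearly with radius: τ = T·r/J = 36900 × 0.00865 / 2.099×10^-6 = 1.521×10^8 Pa.

1.52e8 Pa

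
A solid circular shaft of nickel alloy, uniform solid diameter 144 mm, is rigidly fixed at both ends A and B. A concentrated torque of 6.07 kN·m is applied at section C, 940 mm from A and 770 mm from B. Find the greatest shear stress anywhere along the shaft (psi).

825 psi

With uniform GJ and both ends fixed, compatibility θ_AC = θ_CB gives T_A·a = T_B·b, together with T_A + T_B = T₀.
T_A = T₀·b/(a+b) = 6070·770/1710 = 2733 N·m; T_B = 3337 N·m.
τ in each portion: τ_AC = 4.66×10^6 Pa, τ_CB = 5.69×10^6 Pa; maximum is in CB.
τ_max = T_CB·r/J = 3337·0.0720/4.22×10^-5 = 5.691×10^6 Pa.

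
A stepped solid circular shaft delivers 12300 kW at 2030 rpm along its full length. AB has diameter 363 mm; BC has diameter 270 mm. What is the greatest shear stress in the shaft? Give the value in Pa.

ω = 2π·2030/60 = 212.6 rad/s, so T = P/ω = 12300×10³ / 212.6 = 57860 N·m.
Under the same torque, τ_max = 16T/(πd³) is largest where d is smallest — segment BC (d = 270 mm).
τ_max = 16·57860/(π·(0.270)³) = 1.497×10^7 Pa.

1.50e7 Pa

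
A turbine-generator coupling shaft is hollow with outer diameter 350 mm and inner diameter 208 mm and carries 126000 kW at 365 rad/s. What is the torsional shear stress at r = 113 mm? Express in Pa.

3.03e7 Pa

ω = 365 rad/s, so T = P/ω = 126000×10³ / 365.0 = 345200 N·m.
J = π(d_o⁴ − d_i⁴)/32 = π(0.350⁴ − 0.208⁴)/32 = 1.289×10^-3 m⁴.
Shear stress varies linearly with radius: τ = T·r/J = 345200 × 0.113 / 1.289×10^-3 = 3.025×10^7 Pa.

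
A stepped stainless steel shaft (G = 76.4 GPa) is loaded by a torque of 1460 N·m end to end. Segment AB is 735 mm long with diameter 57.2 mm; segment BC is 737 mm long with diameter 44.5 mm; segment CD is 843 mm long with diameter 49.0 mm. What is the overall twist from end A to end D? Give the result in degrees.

4.49°

J_AB = π(0.0572)⁴/32 = 1.05×10^-6 m⁴; J_BC = π(0.0445)⁴/32 = 3.85×10^-7 m⁴; J_CD = π(0.0490)⁴/32 = 5.66×10^-7 m⁴.
θ = (T/G)·Σ L_i/J_i = (1460/76.4×10⁹)·(0.735/1.05×10^-6 + 0.737/3.85×10^-7 + 0.843/5.66×10^-7) = 0.07841 rad.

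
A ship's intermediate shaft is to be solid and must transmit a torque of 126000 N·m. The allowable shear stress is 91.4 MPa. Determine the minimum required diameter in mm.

191 mm

For a solid shaft τ_max = 16T/(πd³), so d = (16T/(π τ_allow))^(1/3) = (16·126000/(π·9.14×10^7))^(1/3) = 0.1915 m.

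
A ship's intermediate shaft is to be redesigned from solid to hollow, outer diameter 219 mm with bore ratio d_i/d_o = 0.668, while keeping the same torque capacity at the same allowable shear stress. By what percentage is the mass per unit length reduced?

35.8 %

Equal τ_max and T ⇒ the solid shaft needs d_s³ = d_o³(1−k⁴), so d_s = 219·(1−0.668⁴)^(1/3) = 203.4 mm.
Area ratio A_h/A_s = d_o²(1−k²)/d_s² = (1−k²)/(1−k⁴)^(2/3) = 0.6421.
Mass saving = 1 − 0.6421 = 35.8 %.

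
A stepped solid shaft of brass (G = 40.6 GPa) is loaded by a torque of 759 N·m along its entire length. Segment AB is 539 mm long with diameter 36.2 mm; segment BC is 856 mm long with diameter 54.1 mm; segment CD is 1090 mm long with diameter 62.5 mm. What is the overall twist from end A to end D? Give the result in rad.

J_AB = π(0.0362)⁴/32 = 1.69×10^-7 m⁴; J_BC = π(0.0541)⁴/32 = 8.41×10^-7 m⁴; J_CD = π(0.0625)⁴/32 = 1.50×10^-6 m⁴.
θ = (T/G)·Σ L_i/J_i = (759.0/40.6×10⁹)·(0.539/1.69×10^-7 + 0.856/8.41×10^-7 + 1.09/1.50×10^-6) = 0.09240 rad.

0.0924 rad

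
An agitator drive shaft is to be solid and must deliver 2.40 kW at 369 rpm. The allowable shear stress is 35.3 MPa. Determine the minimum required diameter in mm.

ω = 2π·369/60 = 38.64 rad/s, so T = P/ω = 2.40×10³ / 38.64 = 62.11 N·m.
For a solid shaft τ_max = 16T/(πd³), so d = (16T/(π τ_allow))^(1/3) = (16·62.11/(π·3.53×10^7))^(1/3) = 0.02077 m.

20.8 mm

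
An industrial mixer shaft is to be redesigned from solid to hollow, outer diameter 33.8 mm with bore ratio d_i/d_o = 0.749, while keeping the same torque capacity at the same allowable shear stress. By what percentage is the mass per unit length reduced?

Equal τ_max and T ⇒ the solid shaft needs d_s³ = d_o³(1−k⁴), so d_s = 33.8·(1−0.749⁴)^(1/3) = 29.80 mm.
Area ratio A_h/A_s = d_o²(1−k²)/d_s² = (1−k²)/(1−k⁴)^(2/3) = 0.5648.
Mass saving = 1 − 0.5648 = 43.5 %.

43.5 %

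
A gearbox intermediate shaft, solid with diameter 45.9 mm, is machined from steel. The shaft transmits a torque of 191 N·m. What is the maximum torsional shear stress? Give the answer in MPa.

J = πd⁴/32 = π(0.0459)⁴/32 = 4.358×10^-7 m⁴.
τ_max = T·r/J = 191.0 × 0.0229 / 4.358×10^-7 = 1.006×10^7 Pa.

10.1 MPa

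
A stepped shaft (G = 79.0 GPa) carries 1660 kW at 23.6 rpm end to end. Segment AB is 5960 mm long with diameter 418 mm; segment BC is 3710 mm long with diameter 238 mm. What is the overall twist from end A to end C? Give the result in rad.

ω = 2π·23.6/60 = 2.471 rad/s, so T = P/ω = 1660×10³ / 2.471 = 671700 N·m.
J_AB = π(0.418)⁴/32 = 3.00×10^-3 m⁴; J_BC = π(0.238)⁴/32 = 3.15×10^-4 m⁴.
θ = (T/G)·Σ L_i/J_i = (671700/79.0×10⁹)·(5.96/3.00×10^-3 + 3.71/3.15×10^-4) = 0.1170 rad.

0.117 rad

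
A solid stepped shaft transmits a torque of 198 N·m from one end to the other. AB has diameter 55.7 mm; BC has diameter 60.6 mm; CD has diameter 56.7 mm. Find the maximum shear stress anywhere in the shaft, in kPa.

Under the same torque, τ_max = 16T/(πd³) is largest where d is smallest — segment AB (d = 55.7 mm).
τ_max = 16·198.0/(π·(0.0557)³) = 5.835×10^6 Pa.

5840 kPa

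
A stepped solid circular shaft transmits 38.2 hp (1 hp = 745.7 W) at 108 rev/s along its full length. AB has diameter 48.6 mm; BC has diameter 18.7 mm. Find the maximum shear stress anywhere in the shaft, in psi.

ω = 2π·108 = 678.6 rad/s, so T = P/ω = 38.2×745.7 / 678.6 = 41.98 N·m.
Under the same torque, τ_max = 16T/(πd³) is largest where d is smallest — segment BC (d = 18.7 mm).
τ_max = 16·41.98/(π·(0.0187)³) = 3.269×10^7 Pa.

4740 psi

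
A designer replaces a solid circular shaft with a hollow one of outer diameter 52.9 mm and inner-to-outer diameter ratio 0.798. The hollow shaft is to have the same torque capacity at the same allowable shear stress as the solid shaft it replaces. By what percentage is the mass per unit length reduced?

Equal τ_max and T ⇒ the solid shaft needs d_s³ = d_o³(1−k⁴), so d_s = 52.9·(1−0.798⁴)^(1/3) = 44.48 mm.
Area ratio A_h/A_s = d_o²(1−k²)/d_s² = (1−k²)/(1−k⁴)^(2/3) = 0.5137.
Mass saving = 1 − 0.5137 = 48.6 %.

48.6 %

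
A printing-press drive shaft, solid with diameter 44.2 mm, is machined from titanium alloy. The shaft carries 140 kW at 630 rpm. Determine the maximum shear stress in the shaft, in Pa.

ω = 2π·630/60 = 65.97 rad/s, so T = P/ω = 140×10³ / 65.97 = 2122 N·m.
J = πd⁴/32 = π(0.0442)⁴/32 = 3.747×10^-7 m⁴.
τ_max = T·r/J = 2122 × 0.0221 / 3.747×10^-7 = 1.252×10^8 Pa.

1.25e8 Pa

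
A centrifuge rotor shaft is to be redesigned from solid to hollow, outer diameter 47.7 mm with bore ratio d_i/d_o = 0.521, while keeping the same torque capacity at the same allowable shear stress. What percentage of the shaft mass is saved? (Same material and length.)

23.3 %

Equal τ_max and T ⇒ the solid shaft needs d_s³ = d_o³(1−k⁴), so d_s = 47.7·(1−0.521⁴)^(1/3) = 46.50 mm.
Area ratio A_h/A_s = d_o²(1−k²)/d_s² = (1−k²)/(1−k⁴)^(2/3) = 0.7667.
Mass saving = 1 − 0.7667 = 23.3 %.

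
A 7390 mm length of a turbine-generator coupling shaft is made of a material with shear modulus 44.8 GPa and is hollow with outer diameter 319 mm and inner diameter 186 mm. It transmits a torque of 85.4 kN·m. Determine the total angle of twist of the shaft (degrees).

0.898°

J = π(d_o⁴ − d_i⁴)/32 = π(0.319⁴ − 0.186⁴)/32 = 8.991×10^-4 m⁴.
θ = T·L/(G·J) = 85400 × 7.39 / (44.8×10⁹ × 8.991×10^-4) = 0.01567 rad.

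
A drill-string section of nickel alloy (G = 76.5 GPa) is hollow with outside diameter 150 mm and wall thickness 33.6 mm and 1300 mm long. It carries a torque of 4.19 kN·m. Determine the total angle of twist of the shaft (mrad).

1.58 mrad

J = π(d_o⁴ − d_i⁴)/32 = π(0.150⁴ − 0.0828⁴)/32 = 4.509×10^-5 m⁴.
θ = T·L/(G·J) = 4190 × 1.30 / (76.5×10⁹ × 4.509×10^-5) = 1.579×10^-3 rad.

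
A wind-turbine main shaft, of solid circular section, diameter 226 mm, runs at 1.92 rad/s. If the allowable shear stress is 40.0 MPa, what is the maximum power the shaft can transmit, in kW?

J = πd⁴/32 = π(0.226)⁴/32 = 2.561×10^-4 m⁴.
T_max = τ_allow·J/r = 4.00×10^7 × 2.561×10^-4 / 0.113 = 90660 N·m.
ω = 1.92 rad/s, so P_max = T_max·ω = 1.741×10^5 W.

174 kW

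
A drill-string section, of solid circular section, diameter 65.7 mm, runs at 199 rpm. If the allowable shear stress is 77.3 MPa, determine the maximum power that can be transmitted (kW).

89.7 kW

J = πd⁴/32 = π(0.0657)⁴/32 = 1.829×10^-6 m⁴.
T_max = τ_allow·J/r = 7.73×10^7 × 1.829×10^-6 / 0.0329 = 4304 N·m.
ω = 2π·199/60 = 20.84 rad/s, so P_max = T_max·ω = 8.970×10^4 W.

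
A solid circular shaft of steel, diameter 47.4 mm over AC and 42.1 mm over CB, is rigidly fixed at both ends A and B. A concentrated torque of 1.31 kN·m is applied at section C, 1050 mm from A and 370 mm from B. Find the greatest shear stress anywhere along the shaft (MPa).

Compatibility: T_A·a/J_AC = T_B·b/J_CB with T_A + T_B = T₀.
J_AC = 4.96×10^-7 m⁴, J_CB = 3.08×10^-7 m⁴, so T_A = T₀·(J_AC/a)/((J_AC/a)+(J_CB/b)) = 473.6 N·m, T_B = 836.4 N·m.
τ in each portion: τ_AC = 2.26×10^7 Pa, τ_CB = 5.71×10^7 Pa; maximum is in CB.
τ_max = T_CB·r/J = 836.4·0.0210/3.08×10^-7 = 5.709×10^7 Pa.

57.1 MPa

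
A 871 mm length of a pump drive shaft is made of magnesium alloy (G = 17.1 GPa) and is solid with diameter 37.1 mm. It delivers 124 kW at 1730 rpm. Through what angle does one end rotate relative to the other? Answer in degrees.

ω = 2π·1730/60 = 181.2 rad/s, so T = P/ω = 124×10³ / 181.2 = 684.5 N·m.
J = πd⁴/32 = π(0.0371)⁴/32 = 1.860×10^-7 m⁴.
θ = T·L/(G·J) = 684.5 × 0.871 / (17.1×10⁹ × 1.860×10^-7) = 0.1874 rad.

10.7°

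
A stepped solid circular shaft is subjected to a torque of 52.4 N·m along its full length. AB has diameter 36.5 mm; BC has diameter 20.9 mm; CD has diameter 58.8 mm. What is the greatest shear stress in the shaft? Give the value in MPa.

29.2 MPa

Under the same torque, τ_max = 16T/(πd³) is largest where d is smallest — segment BC (d = 20.9 mm).
τ_max = 16·52.40/(π·(0.0209)³) = 2.923×10^7 Pa.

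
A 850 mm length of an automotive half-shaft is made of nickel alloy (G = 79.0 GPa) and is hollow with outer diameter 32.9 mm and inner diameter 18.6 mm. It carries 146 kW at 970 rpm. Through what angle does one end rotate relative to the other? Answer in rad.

0.150 rad

ω = 2π·970/60 = 101.6 rad/s, so T = P/ω = 146×10³ / 101.6 = 1437 N·m.
J = π(d_o⁴ − d_i⁴)/32 = π(0.0329⁴ − 0.0186⁴)/32 = 1.033×10^-7 m⁴.
θ = T·L/(G·J) = 1437 × 0.850 / (79.0×10⁹ × 1.033×10^-7) = 0.1497 rad.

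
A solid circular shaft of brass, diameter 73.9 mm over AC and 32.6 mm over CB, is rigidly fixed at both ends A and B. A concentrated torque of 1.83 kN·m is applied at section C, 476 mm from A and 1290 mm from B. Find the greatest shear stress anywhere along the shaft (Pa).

2.28e7 Pa

Compatibility: T_A·a/J_AC = T_B·b/J_CB with T_A + T_B = T₀.
J_AC = 2.93×10^-6 m⁴, J_CB = 1.11×10^-7 m⁴, so T_A = T₀·(J_AC/a)/((J_AC/a)+(J_CB/b)) = 1805 N·m, T_B = 25.22 N·m.
τ in each portion: τ_AC = 2.28×10^7 Pa, τ_CB = 3.71×10^6 Pa; maximum is in AC.
τ_max = T_AC·r/J = 1805·0.0370/2.93×10^-6 = 2.278×10^7 Pa.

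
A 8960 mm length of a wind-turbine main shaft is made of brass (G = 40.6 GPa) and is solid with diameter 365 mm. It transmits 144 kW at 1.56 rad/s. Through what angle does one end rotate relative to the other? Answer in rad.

0.0117 rad

ω = 1.56 rad/s, so T = P/ω = 144×10³ / 1.560 = 92310 N·m.
J = πd⁴/32 = π(0.365)⁴/32 = 1.742×10^-3 m⁴.
θ = T·L/(G·J) = 92310 × 8.96 / (40.6×10⁹ × 1.742×10^-3) = 0.01169 rad.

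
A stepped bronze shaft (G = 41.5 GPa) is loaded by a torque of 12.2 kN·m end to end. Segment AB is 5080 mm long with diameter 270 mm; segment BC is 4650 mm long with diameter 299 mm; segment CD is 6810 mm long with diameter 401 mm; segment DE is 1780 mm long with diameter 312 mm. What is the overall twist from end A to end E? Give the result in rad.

J_AB = π(0.270)⁴/32 = 5.22×10^-4 m⁴; J_BC = π(0.299)⁴/32 = 7.85×10^-4 m⁴; J_CD = π(0.401)⁴/32 = 2.54×10^-3 m⁴; J_DE = π(0.312)⁴/32 = 9.30×10^-4 m⁴.
θ = (T/G)·Σ L_i/J_i = (12200/41.5×10⁹)·(5.08/5.22×10^-4 + 4.65/7.85×10^-4 + 6.81/2.54×10^-3 + 1.78/9.30×10^-4) = 5.956×10^-3 rad.

0.00596 rad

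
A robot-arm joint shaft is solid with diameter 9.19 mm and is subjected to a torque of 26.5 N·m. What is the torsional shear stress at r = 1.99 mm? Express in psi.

10900 psi

J = πd⁴/32 = π(0.00919)⁴/32 = 7.003×10^-10 m⁴.
Shear stress varies linearly with radius: τ = T·r/J = 26.50 × 0.00199 / 7.003×10^-10 = 7.531×10^7 Pa.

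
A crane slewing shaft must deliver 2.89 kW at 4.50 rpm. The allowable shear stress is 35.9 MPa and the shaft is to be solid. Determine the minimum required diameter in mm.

ω = 2π·4.50/60 = 0.4712 rad/s, so T = P/ω = 2.89×10³ / 0.4712 = 6133 N·m.
For a solid shaft τ_max = 16T/(πd³), so d = (16T/(π τ_allow))^(1/3) = (16·6133/(π·3.59×10^7))^(1/3) = 0.09546 m.

95.5 mm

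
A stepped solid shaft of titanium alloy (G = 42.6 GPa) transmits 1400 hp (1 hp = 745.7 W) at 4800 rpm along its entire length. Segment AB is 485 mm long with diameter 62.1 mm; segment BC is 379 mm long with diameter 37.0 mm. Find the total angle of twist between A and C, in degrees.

6.68°

ω = 2π·4800/60 = 502.7 rad/s, so T = P/ω = 1400×745.7 / 502.7 = 2077 N·m.
J_AB = π(0.0621)⁴/32 = 1.46×10^-6 m⁴; J_BC = π(0.0370)⁴/32 = 1.84×10^-7 m⁴.
θ = (T/G)·Σ L_i/J_i = (2077/42.6×10⁹)·(0.485/1.46×10^-6 + 0.379/1.84×10^-7) = 0.1166 rad.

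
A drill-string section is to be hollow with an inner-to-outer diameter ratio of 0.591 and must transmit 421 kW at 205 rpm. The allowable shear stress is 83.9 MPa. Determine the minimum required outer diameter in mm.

111 mm

ω = 2π·205/60 = 21.47 rad/s, so T = P/ω = 421×10³ / 21.47 = 19610 N·m.
For a hollow shaft with d_i/d_o = 0.591: τ_max = 16T/(π d_o³ (1−k⁴)), so d_o = [16T/(π τ_allow (1−k⁴))]^(1/3) = [16·19610/(π·8.39×10^7·0.8780)]^(1/3) = 0.1107 m.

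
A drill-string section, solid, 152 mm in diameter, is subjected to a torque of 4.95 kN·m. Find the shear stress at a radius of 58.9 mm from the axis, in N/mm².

J = πd⁴/32 = π(0.152)⁴/32 = 5.241×10^-5 m⁴.
Shear stress varies linearly with radius: τ = T·r/J = 4950 × 0.0589 / 5.241×10^-5 = 5.563×10^6 Pa.

5.56 N/mm²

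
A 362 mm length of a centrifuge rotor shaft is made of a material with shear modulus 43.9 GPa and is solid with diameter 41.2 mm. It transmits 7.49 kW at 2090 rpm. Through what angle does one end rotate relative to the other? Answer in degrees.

ω = 2π·2090/60 = 218.9 rad/s, so T = P/ω = 7.49×10³ / 218.9 = 34.22 N·m.
J = πd⁴/32 = π(0.0412)⁴/32 = 2.829×10^-7 m⁴.
θ = T·L/(G·J) = 34.22 × 0.362 / (43.9×10⁹ × 2.829×10^-7) = 9.976×10^-4 rad.

0.0572°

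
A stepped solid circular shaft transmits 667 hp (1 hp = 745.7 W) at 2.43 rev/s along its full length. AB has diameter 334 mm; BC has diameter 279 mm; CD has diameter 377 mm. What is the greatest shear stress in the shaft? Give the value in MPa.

7.64 MPa

ω = 2π·2.43 = 15.27 rad/s, so T = P/ω = 667×745.7 / 15.27 = 32580 N·m.
Under the same torque, τ_max = 16T/(πd³) is largest where d is smallest — segment BC (d = 279 mm).
τ_max = 16·32580/(π·(0.279)³) = 7.639×10^6 Pa.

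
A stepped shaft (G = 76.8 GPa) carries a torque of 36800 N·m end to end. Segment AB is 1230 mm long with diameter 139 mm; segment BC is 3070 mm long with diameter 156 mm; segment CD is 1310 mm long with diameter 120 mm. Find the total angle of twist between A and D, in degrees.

4.14°

J_AB = π(0.139)⁴/32 = 3.66×10^-5 m⁴; J_BC = π(0.156)⁴/32 = 5.81×10^-5 m⁴; J_CD = π(0.120)⁴/32 = 2.04×10^-5 m⁴.
θ = (T/G)·Σ L_i/J_i = (36800/76.8×10⁹)·(1.23/3.66×10^-5 + 3.07/5.81×10^-5 + 1.31/2.04×10^-5) = 0.07222 rad.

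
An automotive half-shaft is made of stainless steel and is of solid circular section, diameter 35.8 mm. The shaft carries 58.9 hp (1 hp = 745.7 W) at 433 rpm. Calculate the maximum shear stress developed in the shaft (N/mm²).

ω = 2π·433/60 = 45.34 rad/s, so T = P/ω = 58.9×745.7 / 45.34 = 968.6 N·m.
J = πd⁴/32 = π(0.0358)⁴/32 = 1.613×10^-7 m⁴.
τ_max = T·r/J = 968.6 × 0.0179 / 1.613×10^-7 = 1.075×10^8 Pa.

108 N/mm²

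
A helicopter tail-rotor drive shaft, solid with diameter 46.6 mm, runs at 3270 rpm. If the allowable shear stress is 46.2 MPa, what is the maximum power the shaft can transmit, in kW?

314 kW

J = πd⁴/32 = π(0.0466)⁴/32 = 4.630×10^-7 m⁴.
T_max = τ_allow·J/r = 4.62×10^7 × 4.630×10^-7 / 0.0233 = 918.0 N·m.
ω = 2π·3270/60 = 342.4 rad/s, so P_max = T_max·ω = 3.143×10^5 W.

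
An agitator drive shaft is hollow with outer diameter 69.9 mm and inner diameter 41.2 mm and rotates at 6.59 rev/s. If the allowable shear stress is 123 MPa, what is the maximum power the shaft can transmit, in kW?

J = π(d_o⁴ − d_i⁴)/32 = π(0.0699⁴ − 0.0412⁴)/32 = 2.061×10^-6 m⁴.
T_max = τ_allow·J/r = 1.23×10^8 × 2.061×10^-6 / 0.0350 = 7253 N·m.
ω = 2π·6.59 = 41.41 rad/s, so P_max = T_max·ω = 3.003×10^5 W.

300 kW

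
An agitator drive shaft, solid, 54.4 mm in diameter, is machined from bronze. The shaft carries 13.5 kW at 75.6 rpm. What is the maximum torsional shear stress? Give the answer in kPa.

ω = 2π·75.6/60 = 7.917 rad/s, so T = P/ω = 13.5×10³ / 7.917 = 1705 N·m.
J = πd⁴/32 = π(0.0544)⁴/32 = 8.598×10^-7 m⁴.
τ_max = T·r/J = 1705 × 0.0272 / 8.598×10^-7 = 5.395×10^7 Pa.

53900 kPa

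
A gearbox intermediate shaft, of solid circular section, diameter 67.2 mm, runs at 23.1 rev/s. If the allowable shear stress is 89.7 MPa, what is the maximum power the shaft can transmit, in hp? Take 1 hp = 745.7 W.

J = πd⁴/32 = π(0.0672)⁴/32 = 2.002×10^-6 m⁴.
T_max = τ_allow·J/r = 8.97×10^7 × 2.002×10^-6 / 0.0336 = 5345 N·m.
ω = 2π·23.1 = 145.1 rad/s, so P_max = T_max·ω = 7.758×10^5 W.

1040 hp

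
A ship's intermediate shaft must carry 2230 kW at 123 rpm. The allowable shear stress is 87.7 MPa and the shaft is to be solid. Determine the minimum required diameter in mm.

ω = 2π·123/60 = 12.88 rad/s, so T = P/ω = 2230×10³ / 12.88 = 173100 N·m.
For a solid shaft τ_max = 16T/(πd³), so d = (16T/(π τ_allow))^(1/3) = (16·173100/(π·8.77×10^7))^(1/3) = 0.2158 m.

216 mm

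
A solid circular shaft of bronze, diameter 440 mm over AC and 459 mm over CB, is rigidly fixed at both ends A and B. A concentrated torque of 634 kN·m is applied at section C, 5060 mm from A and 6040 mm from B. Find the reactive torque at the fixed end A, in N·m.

Compatibility: T_A·a/J_AC = T_B·b/J_CB with T_A + T_B = T₀.
J_AC = 3.68×10^-3 m⁴, J_CB = 4.36×10^-3 m⁴, so T_A = T₀·(J_AC/a)/((J_AC/a)+(J_CB/b)) = 318300 N·m, T_B = 315700 N·m.

318000 N·m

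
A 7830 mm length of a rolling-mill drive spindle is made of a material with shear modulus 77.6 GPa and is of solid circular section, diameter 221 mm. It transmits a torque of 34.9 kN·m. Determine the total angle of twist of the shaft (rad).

0.0150 rad

J = πd⁴/32 = π(0.221)⁴/32 = 2.342×10^-4 m⁴.
θ = T·L/(G·J) = 34900 × 7.83 / (77.6×10⁹ × 2.342×10^-4) = 0.01504 rad.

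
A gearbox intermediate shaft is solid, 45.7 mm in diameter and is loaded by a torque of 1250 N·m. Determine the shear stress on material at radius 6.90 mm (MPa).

20.1 MPa

J = πd⁴/32 = π(0.0457)⁴/32 = 4.282×10^-7 m⁴.
Shear stress varies linearly with radius: τ = T·r/J = 1250 × 0.00690 / 4.282×10^-7 = 2.014×10^7 Pa.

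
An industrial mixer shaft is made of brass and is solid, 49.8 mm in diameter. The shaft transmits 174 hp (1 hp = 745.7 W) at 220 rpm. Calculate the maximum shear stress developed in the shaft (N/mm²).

ω = 2π·220/60 = 23.04 rad/s, so T = P/ω = 174×745.7 / 23.04 = 5632 N·m.
J = πd⁴/32 = π(0.0498)⁴/32 = 6.038×10^-7 m⁴.
τ_max = T·r/J = 5632 × 0.0249 / 6.038×10^-7 = 2.322×10^8 Pa.

232 N/mm²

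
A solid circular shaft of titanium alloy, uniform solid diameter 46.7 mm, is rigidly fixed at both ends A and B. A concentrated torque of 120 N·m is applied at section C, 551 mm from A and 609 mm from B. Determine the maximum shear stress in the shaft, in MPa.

3.15 MPa

With uniform GJ and both ends fixed, compatibility θ_AC = θ_CB gives T_A·a = T_B·b, together with T_A + T_B = T₀.
T_A = T₀·b/(a+b) = 120.0·609/1160 = 63.00 N·m; T_B = 57.00 N·m.
τ in each portion: τ_AC = 3.15×10^6 Pa, τ_CB = 2.85×10^6 Pa; maximum is in AC.
τ_max = T_AC·r/J = 63.00·0.0234/4.67×10^-7 = 3.150×10^6 Pa.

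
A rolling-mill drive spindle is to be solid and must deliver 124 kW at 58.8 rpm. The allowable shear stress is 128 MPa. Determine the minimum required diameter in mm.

ω = 2π·58.8/60 = 6.158 rad/s, so T = P/ω = 124×10³ / 6.158 = 20140 N·m.
For a solid shaft τ_max = 16T/(πd³), so d = (16T/(π τ_allow))^(1/3) = (16·20140/(π·1.28×10^8))^(1/3) = 0.09288 m.

92.9 mm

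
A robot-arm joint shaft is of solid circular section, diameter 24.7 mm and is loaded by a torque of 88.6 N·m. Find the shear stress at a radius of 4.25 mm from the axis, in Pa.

J = πd⁴/32 = π(0.0247)⁴/32 = 3.654×10^-8 m⁴.
Shear stress varies linearly with radius: τ = T·r/J = 88.60 × 0.00425 / 3.654×10^-8 = 1.030×10^7 Pa.

1.03e7 Pa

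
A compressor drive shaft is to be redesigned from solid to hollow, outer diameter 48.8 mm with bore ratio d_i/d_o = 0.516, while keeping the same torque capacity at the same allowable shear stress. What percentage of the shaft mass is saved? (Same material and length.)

Equal τ_max and T ⇒ the solid shaft needs d_s³ = d_o³(1−k⁴), so d_s = 48.8·(1−0.516⁴)^(1/3) = 47.62 mm.
Area ratio A_h/A_s = d_o²(1−k²)/d_s² = (1−k²)/(1−k⁴)^(2/3) = 0.7706.
Mass saving = 1 − 0.7706 = 22.9 %.

22.9 %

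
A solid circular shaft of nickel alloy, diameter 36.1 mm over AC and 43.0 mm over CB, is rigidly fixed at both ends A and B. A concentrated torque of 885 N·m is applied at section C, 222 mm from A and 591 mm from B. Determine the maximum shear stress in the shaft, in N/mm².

Compatibility: T_A·a/J_AC = T_B·b/J_CB with T_A + T_B = T₀.
J_AC = 1.67×10^-7 m⁴, J_CB = 3.36×10^-7 m⁴, so T_A = T₀·(J_AC/a)/((J_AC/a)+(J_CB/b)) = 503.9 N·m, T_B = 381.1 N·m.
τ in each portion: τ_AC = 5.46×10^7 Pa, τ_CB = 2.44×10^7 Pa; maximum is in AC.
τ_max = T_AC·r/J = 503.9·0.0181/1.67×10^-7 = 5.455×10^7 Pa.

54.6 N/mm²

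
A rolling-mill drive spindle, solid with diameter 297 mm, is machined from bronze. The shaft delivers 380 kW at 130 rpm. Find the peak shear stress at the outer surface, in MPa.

5.43 MPa

ω = 2π·130/60 = 13.61 rad/s, so T = P/ω = 380×10³ / 13.61 = 27910 N·m.
J = πd⁴/32 = π(0.297)⁴/32 = 7.639×10^-4 m⁴.
τ_max = T·r/J = 27910 × 0.148 / 7.639×10^-4 = 5.426×10^6 Pa.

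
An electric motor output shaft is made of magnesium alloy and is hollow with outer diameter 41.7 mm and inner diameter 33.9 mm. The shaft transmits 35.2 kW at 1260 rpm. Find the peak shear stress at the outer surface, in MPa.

33.3 MPa

ω = 2π·1260/60 = 131.9 rad/s, so T = P/ω = 35.2×10³ / 131.9 = 266.8 N·m.
J = π(d_o⁴ − d_i⁴)/32 = π(0.0417⁴ − 0.0339⁴)/32 = 1.672×10^-7 m⁴.
τ_max = T·r/J = 266.8 × 0.0209 / 1.672×10^-7 = 3.327×10^7 Pa.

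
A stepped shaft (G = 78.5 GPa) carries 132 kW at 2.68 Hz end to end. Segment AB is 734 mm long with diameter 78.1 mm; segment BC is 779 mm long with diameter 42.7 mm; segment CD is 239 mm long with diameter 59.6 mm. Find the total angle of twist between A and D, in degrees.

15.9°

ω = 2π·2.68 = 16.84 rad/s, so T = P/ω = 132×10³ / 16.84 = 7839 N·m.
J_AB = π(0.0781)⁴/32 = 3.65×10^-6 m⁴; J_BC = π(0.0427)⁴/32 = 3.26×10^-7 m⁴; J_CD = π(0.0596)⁴/32 = 1.24×10^-6 m⁴.
θ = (T/G)·Σ L_i/J_i = (7839/78.5×10⁹)·(0.734/3.65×10^-6 + 0.779/3.26×10^-7 + 0.239/1.24×10^-6) = 0.2777 rad.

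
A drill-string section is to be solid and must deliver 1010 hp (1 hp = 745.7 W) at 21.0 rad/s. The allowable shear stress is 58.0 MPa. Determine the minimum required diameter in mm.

ω = 21.0 rad/s, so T = P/ω = 1010×745.7 / 21.00 = 35860 N·m.
For a solid shaft τ_max = 16T/(πd³), so d = (16T/(π τ_allow))^(1/3) = (16·35860/(π·5.80×10^7))^(1/3) = 0.1466 m.

147 mm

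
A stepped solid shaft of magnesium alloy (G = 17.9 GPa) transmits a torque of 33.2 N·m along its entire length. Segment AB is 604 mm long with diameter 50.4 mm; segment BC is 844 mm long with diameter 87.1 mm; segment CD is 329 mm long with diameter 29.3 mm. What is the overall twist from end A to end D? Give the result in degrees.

0.600°

J_AB = π(0.0504)⁴/32 = 6.33×10^-7 m⁴; J_BC = π(0.0871)⁴/32 = 5.65×10^-6 m⁴; J_CD = π(0.0293)⁴/32 = 7.24×10^-8 m⁴.
θ = (T/G)·Σ L_i/J_i = (33.20/17.9×10⁹)·(0.604/6.33×10^-7 + 0.844/5.65×10^-6 + 0.329/7.24×10^-8) = 0.01048 rad.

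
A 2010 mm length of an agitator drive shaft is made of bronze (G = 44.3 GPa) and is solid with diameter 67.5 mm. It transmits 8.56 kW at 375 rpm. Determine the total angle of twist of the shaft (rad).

0.00485 rad

ω = 2π·375/60 = 39.27 rad/s, so T = P/ω = 8.56×10³ / 39.27 = 218.0 N·m.
J = πd⁴/32 = π(0.0675)⁴/32 = 2.038×10^-6 m⁴.
θ = T·L/(G·J) = 218.0 × 2.01 / (44.3×10⁹ × 2.038×10^-6) = 4.853×10^-3 rad.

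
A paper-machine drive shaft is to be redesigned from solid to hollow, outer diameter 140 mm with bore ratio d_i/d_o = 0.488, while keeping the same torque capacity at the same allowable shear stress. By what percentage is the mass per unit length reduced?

Equal τ_max and T ⇒ the solid shaft needs d_s³ = d_o³(1−k⁴), so d_s = 140·(1−0.488⁴)^(1/3) = 137.3 mm.
Area ratio A_h/A_s = d_o²(1−k²)/d_s² = (1−k²)/(1−k⁴)^(2/3) = 0.7921.
Mass saving = 1 − 0.7921 = 20.8 %.

20.8 %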